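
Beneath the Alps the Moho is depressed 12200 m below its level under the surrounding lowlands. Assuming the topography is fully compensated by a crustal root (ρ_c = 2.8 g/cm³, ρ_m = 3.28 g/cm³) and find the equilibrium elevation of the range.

In Airy isostatic equilibrium: ρ_c h = (ρ_m − ρ_c) r.
h = r (ρ_m − ρ_c) / ρ_c = 12200 m × (3.28 − 2.8) / 2.8 = 2090 m.

2090 m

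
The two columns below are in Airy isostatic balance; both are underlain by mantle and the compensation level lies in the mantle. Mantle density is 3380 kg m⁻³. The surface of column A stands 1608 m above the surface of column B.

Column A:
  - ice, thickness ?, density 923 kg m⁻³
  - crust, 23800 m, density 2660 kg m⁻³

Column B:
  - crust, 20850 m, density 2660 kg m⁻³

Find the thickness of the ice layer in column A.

1350 m

Take the compensation level at the base of the deeper column (depth z_c below the surface of column A) and equate Σ ρ_i t_i down to z_c; mantle fills any gap and the z_c terms cancel.
Column A: x×923 + 23800×2660 + (z_c − 23800 − x)×3380
Column B: 1608×0 + 20850×2660 + (z_c − 1608 − 20850)×3380
The z_c×3380 term appears on both sides and cancels. Collect the known terms of each column as K = Σ(ρt)_known − 3380 × (depth of known layers): K_A = 63308000 − 3380×23800 = −17136000; K_B = 55461000 − 3380×(1608 + 20850) = −20447040.
Balance: K_A − x×(3380 − 923) = K_B, so x = (K_A − K_B)/(3380 − 923) = 3311040/2457 = 1350 m.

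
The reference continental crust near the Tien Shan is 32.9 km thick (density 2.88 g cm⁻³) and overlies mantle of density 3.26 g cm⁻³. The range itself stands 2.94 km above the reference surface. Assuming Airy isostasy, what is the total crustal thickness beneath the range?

58.1 km

Root depth r = h ρ_c / (ρ_m − ρ_c) = 2.94 km × 2.88 / 0.38 = 22.28 km.
Total thickness = T + h + r = 32.9 km + 2.94 km + 22.28 km = 58.1 km.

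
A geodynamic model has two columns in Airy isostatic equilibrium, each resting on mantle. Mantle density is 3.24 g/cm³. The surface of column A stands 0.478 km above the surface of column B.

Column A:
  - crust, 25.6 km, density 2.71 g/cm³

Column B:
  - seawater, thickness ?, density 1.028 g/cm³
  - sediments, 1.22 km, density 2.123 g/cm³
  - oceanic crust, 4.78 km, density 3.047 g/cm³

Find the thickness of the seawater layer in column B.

Take the compensation level at the base of the deeper column (depth z_c below the surface of column A) and equate Σ ρ_i t_i down to z_c; mantle fills any gap and the z_c terms cancel.
Column A: 25.6×2.71 + (z_c − 25.6)×3.24
Column B: 0.478×0 + x×1.028 + 1.22×2.123 + 4.78×3.047 + (z_c − 0.478 − 6 − x)×3.24
The z_c×3.24 term appears on both sides and cancels. Collect the known terms of each column as K = Σ(ρt)_known − 3.24 × (depth of known layers): K_A = 69.376 − 3.24×25.6 = −13.568; K_B = 17.15472 − 3.24×(0.478 + 6) = −3.834.
Balance: K_A = K_B − x×(3.24 − 1.028), so x = (K_B − K_A)/(3.24 − 1.028) = 9.734/2.212 = 4.4 km.

4.4 km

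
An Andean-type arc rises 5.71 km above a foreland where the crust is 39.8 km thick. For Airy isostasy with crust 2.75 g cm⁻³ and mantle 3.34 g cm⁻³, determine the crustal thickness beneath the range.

Root depth r = h ρ_c / (ρ_m − ρ_c) = 5.71 km × 2.75 / 0.59 = 26.61 km.
Total thickness = T + h + r = 39.8 km + 5.71 km + 26.61 km = 72.1 km.

72.1 km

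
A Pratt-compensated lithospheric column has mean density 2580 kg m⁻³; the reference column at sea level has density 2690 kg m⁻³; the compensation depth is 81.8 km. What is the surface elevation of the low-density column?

ρ_ref D = ρ (D + h) → h = D (ρ_ref − ρ)/ρ.
h = 81.8 km × (2690 − 2580)/2580 = 3.49 km.

3.49 km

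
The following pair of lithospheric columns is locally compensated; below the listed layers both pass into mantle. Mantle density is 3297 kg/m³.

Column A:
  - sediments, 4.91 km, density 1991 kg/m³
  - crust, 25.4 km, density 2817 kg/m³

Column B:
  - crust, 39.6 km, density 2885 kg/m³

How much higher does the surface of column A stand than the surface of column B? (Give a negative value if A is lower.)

For any compensation level in the mantle, the mantle terms cancel and isostasy reduces to e = (Σt_A − Σt_B) − (Σ(ρt)_A − Σ(ρt)_B) / ρ_m.
Σt_A = 30.31 km; Σt_B = 39.6 km; Σ(ρt)_A = 81327.61; Σ(ρt)_B = 114246 (in km·kg/m³).
e = (30.31 − 39.6) − (81327.61 − 114246) / 3297 = 0.694 km.

0.694 km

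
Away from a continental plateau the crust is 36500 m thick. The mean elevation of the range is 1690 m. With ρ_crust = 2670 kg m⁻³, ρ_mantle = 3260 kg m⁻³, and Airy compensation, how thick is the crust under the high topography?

45800 m

Root depth r = h ρ_c / (ρ_m − ρ_c) = 1690 m × 2670 / 590 = 7648 m.
Total thickness = T + h + r = 36500 m + 1690 m + 7648 m = 45800 m.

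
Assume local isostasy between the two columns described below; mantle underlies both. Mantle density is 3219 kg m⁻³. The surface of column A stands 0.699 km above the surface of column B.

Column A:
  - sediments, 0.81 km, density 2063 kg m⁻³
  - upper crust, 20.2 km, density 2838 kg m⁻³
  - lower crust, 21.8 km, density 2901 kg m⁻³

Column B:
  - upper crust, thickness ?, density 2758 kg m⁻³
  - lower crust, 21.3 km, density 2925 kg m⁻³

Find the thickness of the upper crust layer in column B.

Take the compensation level at the base of the deeper column (depth z_c below the surface of column A) and equate Σ ρ_i t_i down to z_c; mantle fills any gap and the z_c terms cancel.
Column A: 0.81×2063 + 20.2×2838 + 21.8×2901 + (z_c − 42.81)×3219
Column B: 0.699×0 + x×2758 + 21.3×2925 + (z_c − 0.699 − 21.3 − x)×3219
The z_c×3219 term appears on both sides and cancels. Collect the known terms of each column as K = Σ(ρt)_known − 3219 × (depth of known layers): K_A = 122240.43 − 3219×42.81 = −15564.96; K_B = 62302.5 − 3219×(0.699 + 21.3) = −8512.281.
Balance: K_A = K_B − x×(3219 − 2758), so x = (K_B − K_A)/(3219 − 2758) = 7052.68/461 = 15.3 km.

15.3 km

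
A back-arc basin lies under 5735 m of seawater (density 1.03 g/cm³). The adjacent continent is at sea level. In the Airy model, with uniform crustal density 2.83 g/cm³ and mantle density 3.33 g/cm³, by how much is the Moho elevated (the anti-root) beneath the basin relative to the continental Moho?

20600 m

By Archimedes' principle applied to the lithosphere: replacing crust with seawater at the top is compensated by replacing crust with mantle at the base: d (ρ_c − ρ_w) = a (ρ_m − ρ_c).
a = d (ρ_c − ρ_w)/(ρ_m − ρ_c) = 5735 m × 1.8/0.5 = 20600 m.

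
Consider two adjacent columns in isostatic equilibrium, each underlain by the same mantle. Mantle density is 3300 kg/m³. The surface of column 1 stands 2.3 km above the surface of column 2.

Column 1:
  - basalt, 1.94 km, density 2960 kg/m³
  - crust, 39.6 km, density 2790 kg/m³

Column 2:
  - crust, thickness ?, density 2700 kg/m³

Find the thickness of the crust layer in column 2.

22.1 km

Take the compensation level at the base of the deeper column (depth z_c below the surface of column 1) and equate Σ ρ_i t_i down to z_c; mantle fills any gap and the z_c terms cancel.
Column 1: 1.94×2960 + 39.6×2790 + (z_c − 41.54)×3300
Column 2: 2.3×0 + x×2700 + (z_c − 2.3 − 0 − x)×3300
The z_c×3300 term appears on both sides and cancels. Collect the known terms of each column as K = Σ(ρt)_known − 3300 × (depth of known layers): K_1 = 116226.4 − 3300×41.54 = −20855.6; K_2 = 0 − 3300×(2.3 + 0) = −7590.
Balance: K_1 = K_2 − x×(3300 − 2700), so x = (K_2 − K_1)/(3300 − 2700) = 13265.6/600 = 22.1 km.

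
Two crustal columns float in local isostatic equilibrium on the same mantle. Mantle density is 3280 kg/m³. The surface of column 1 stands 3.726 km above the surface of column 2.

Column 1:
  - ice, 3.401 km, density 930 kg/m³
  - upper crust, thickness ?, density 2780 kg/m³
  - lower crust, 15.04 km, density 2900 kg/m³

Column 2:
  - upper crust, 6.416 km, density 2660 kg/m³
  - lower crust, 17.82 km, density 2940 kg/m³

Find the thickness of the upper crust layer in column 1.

Take the compensation level at the base of the deeper column (depth z_c below the surface of column 1) and equate Σ ρ_i t_i down to z_c; mantle fills any gap and the z_c terms cancel.
Column 1: 3.401×930 + x×2780 + 15.04×2900 + (z_c − 18.441 − x)×3280
Column 2: 3.726×0 + 6.416×2660 + 17.82×2940 + (z_c − 3.726 − 24.236)×3280
The z_c×3280 term appears on both sides and cancels. Collect the known terms of each column as K = Σ(ρt)_known − 3280 × (depth of known layers): K_1 = 46778.93 − 3280×18.441 = −13707.55; K_2 = 69457.36 − 3280×(3.726 + 24.236) = −22258.
Balance: K_1 − x×(3280 − 2780) = K_2, so x = (K_1 − K_2)/(3280 − 2780) = 8550.45/500 = 17.1 km.

17.1 km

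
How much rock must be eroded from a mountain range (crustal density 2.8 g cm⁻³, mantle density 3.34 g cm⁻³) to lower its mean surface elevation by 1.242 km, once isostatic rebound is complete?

7.68 km

Net drop Δ = e − u = e − e ρ_c/ρ_m = e (ρ_m − ρ_c)/ρ_m.
e = Δ ρ_m/(ρ_m − ρ_c) = 1.242 km × 3.34/0.54 = 7.68 km.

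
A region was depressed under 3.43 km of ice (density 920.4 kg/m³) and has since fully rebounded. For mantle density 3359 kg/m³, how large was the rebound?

0.94 km

Removing the load lets mantle flow back in; uplift u satisfies ρ_ice t = ρ_m u.
u = t ρ_ice/ρ_m = 3.43 km × 920.4/3359 = 0.94 km.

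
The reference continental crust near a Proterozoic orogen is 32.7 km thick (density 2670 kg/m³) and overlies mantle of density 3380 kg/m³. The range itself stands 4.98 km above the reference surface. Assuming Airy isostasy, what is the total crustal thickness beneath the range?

Root depth r = h ρ_c / (ρ_m − ρ_c) = 4.98 km × 2670 / 710 = 18.73 km.
Total thickness = T + h + r = 32.7 km + 4.98 km + 18.73 km = 56.4 km.

56.4 km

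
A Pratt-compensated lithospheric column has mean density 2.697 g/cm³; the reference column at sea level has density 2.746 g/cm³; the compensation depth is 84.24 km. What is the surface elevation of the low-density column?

1.53 km

ρ_ref D = ρ (D + h) → h = D (ρ_ref − ρ)/ρ.
h = 84.24 km × (2.746 − 2.697)/2.697 = 1.53 km.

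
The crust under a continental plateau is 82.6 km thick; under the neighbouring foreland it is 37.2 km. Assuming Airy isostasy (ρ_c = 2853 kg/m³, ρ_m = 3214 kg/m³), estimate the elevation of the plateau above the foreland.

Excess crust Δ = 82.6 km − 37.2 km = 45.4 km, split between elevation h and root r with h + r = Δ.
Airy balance ρ_c h = (ρ_m − ρ_c) r gives r = h ρ_c/(ρ_m − ρ_c), so h (1 + ρ_c/(ρ_m − ρ_c)) = Δ, i.e. h = Δ (ρ_m − ρ_c)/ρ_m.
h = 45.4 km × 361/3214 = 5.1 km.

5.1 km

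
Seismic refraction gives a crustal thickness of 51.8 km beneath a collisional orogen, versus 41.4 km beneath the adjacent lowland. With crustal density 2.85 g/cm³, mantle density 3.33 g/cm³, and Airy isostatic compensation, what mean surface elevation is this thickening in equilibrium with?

1.5 km

Excess crust Δ = 51.8 km − 41.4 km = 10.4 km, split between elevation h and root r with h + r = Δ.
Airy balance ρ_c h = (ρ_m − ρ_c) r gives r = h ρ_c/(ρ_m − ρ_c), so h (1 + ρ_c/(ρ_m − ρ_c)) = Δ, i.e. h = Δ (ρ_m − ρ_c)/ρ_m.
h = 10.4 km × 0.48/3.33 = 1.5 km.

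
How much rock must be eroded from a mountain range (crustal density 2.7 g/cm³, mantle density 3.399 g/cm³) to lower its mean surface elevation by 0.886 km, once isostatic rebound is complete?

Net drop Δ = e − u = e − e ρ_c/ρ_m = e (ρ_m − ρ_c)/ρ_m.
e = Δ ρ_m/(ρ_m − ρ_c) = 0.886 km × 3.399/0.699 = 4.31 km.

4.31 km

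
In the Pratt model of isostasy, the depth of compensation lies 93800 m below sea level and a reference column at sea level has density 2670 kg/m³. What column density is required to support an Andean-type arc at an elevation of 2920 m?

Pratt balance: ρ_ref D = ρ (D + h).
ρ = ρ_ref D/(D + h) = 2670 × 93800 m/(93800 m + 2920 m) = 2590 kg/m³.

2590 kg/m³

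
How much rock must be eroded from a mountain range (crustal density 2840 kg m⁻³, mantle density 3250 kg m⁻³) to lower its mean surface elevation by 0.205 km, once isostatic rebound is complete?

Net drop Δ = e − u = e − e ρ_c/ρ_m = e (ρ_m − ρ_c)/ρ_m.
e = Δ ρ_m/(ρ_m − ρ_c) = 0.205 km × 3250/410 = 1.62 km.

1.62 km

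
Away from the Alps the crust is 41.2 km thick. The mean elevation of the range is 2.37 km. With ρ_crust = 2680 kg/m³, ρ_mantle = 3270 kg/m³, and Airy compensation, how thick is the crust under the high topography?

Root depth r = h ρ_c / (ρ_m − ρ_c) = 2.37 km × 2680 / 590 = 10.77 km.
Total thickness = T + h + r = 41.2 km + 2.37 km + 10.77 km = 54.3 km.

54.3 km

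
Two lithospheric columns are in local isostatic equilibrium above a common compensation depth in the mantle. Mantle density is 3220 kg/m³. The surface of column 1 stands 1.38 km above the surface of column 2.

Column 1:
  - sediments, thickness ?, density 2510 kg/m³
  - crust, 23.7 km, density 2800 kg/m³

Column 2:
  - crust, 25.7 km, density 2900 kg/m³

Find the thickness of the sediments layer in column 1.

Take the compensation level at the base of the deeper column (depth z_c below the surface of column 1) and equate Σ ρ_i t_i down to z_c; mantle fills any gap and the z_c terms cancel.
Column 1: x×2510 + 23.7×2800 + (z_c − 23.7 − x)×3220
Column 2: 1.38×0 + 25.7×2900 + (z_c − 1.38 − 25.7)×3220
The z_c×3220 term appears on both sides and cancels. Collect the known terms of each column as K = Σ(ρt)_known − 3220 × (depth of known layers): K_1 = 66360 − 3220×23.7 = −9954; K_2 = 74530 − 3220×(1.38 + 25.7) = −12667.6.
Balance: K_1 − x×(3220 − 2510) = K_2, so x = (K_1 − K_2)/(3220 − 2510) = 2713.6/710 = 3.82 km.

3.82 km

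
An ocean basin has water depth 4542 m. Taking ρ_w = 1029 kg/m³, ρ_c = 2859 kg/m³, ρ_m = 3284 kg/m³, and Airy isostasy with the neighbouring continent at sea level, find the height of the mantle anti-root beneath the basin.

By Archimedes' principle applied to the lithosphere: replacing crust with seawater at the top is compensated by replacing crust with mantle at the base: d (ρ_c − ρ_w) = a (ρ_m − ρ_c).
a = d (ρ_c − ρ_w)/(ρ_m − ρ_c) = 4542 m × 1830/425 = 19600 m.

19600 m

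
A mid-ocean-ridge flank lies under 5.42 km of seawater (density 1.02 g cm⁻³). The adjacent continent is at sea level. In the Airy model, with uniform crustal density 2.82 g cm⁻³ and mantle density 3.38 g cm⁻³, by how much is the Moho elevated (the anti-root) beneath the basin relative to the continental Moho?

Balancing pressure at the compensation depth: replacing crust with seawater at the top is compensated by replacing crust with mantle at the base: d (ρ_c − ρ_w) = a (ρ_m − ρ_c).
a = d (ρ_c − ρ_w)/(ρ_m − ρ_c) = 5.42 km × 1.8/0.56 = 17.4 km.

17.4 km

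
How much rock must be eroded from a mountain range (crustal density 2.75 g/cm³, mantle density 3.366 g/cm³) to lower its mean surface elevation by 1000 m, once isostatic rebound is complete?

5460 m

Net drop Δ = e − u = e − e ρ_c/ρ_m = e (ρ_m − ρ_c)/ρ_m.
e = Δ ρ_m/(ρ_m − ρ_c) = 1000 m × 3.366/0.616 = 5460 m.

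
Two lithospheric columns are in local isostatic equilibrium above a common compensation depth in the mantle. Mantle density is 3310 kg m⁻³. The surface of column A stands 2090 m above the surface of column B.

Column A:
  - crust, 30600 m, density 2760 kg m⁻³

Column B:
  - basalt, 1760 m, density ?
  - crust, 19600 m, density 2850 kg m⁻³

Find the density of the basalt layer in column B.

Take the compensation level at the base of the deeper column (depth z_c below the surface of column A) and equate Σ ρ_i t_i down to z_c; mantle fills any gap and the z_c terms cancel.
Column A: 30600×2760 + (z_c − 30600)×3310
Column B: 2090×0 + 1760×ρ + 19600×2850 + (z_c − 2090 − 21360)×3310
The z_c×3310 term appears on both sides and cancels. Collect the known terms of each column as K = Σ(ρt)_known − 3310 × (depth of known layers): K_A = 84456000 − 3310×30600 = −16830000; K_B = 55860000 − 3310×(2090 + 21360) = −21759500.
Balance: K_A = K_B + 1760×ρ, so ρ = (K_A − K_B)/1760 = 4929500/1760 = 2800 kg m⁻³.

2800 kg m⁻³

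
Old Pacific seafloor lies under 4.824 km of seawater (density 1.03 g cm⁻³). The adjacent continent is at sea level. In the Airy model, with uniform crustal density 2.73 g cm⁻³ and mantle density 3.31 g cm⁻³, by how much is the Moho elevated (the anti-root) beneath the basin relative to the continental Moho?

Equating mass per unit area of the two columns: replacing crust with seawater at the top is compensated by replacing crust with mantle at the base: d (ρ_c − ρ_w) = a (ρ_m − ρ_c).
a = d (ρ_c − ρ_w)/(ρ_m − ρ_c) = 4.824 km × 1.7/0.58 = 14.1 km.

14.1 km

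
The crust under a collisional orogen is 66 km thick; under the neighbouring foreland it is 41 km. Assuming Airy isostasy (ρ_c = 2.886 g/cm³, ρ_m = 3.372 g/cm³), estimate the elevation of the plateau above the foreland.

Excess crust Δ = 66 km − 41 km = 25 km, split between elevation h and root r with h + r = Δ.
Airy balance ρ_c h = (ρ_m − ρ_c) r gives r = h ρ_c/(ρ_m − ρ_c), so h (1 + ρ_c/(ρ_m − ρ_c)) = Δ, i.e. h = Δ (ρ_m − ρ_c)/ρ_m.
h = 25 km × 0.486/3.372 = 3.6 km.

3.6 km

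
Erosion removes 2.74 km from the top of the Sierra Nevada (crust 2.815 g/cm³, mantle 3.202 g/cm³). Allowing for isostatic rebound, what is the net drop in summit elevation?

0.331 km

Rebound u = e ρ_c/ρ_m = 2.74 km × 2.815/3.202 = 2.409 km.
Net surface drop = e − u = 2.74 km − 2.409 km = e (ρ_m − ρ_c)/ρ_m = 0.331 km.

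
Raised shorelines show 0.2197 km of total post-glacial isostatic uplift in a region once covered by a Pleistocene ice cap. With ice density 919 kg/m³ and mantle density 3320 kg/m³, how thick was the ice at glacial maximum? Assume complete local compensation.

u = t ρ_ice/ρ_m → t = u ρ_m/ρ_ice = 0.2197 km × 3320/919 = 0.794 km.

0.794 km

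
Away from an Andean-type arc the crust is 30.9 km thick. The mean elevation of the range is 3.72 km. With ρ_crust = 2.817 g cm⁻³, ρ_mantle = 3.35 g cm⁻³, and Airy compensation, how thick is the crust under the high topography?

Root depth r = h ρ_c / (ρ_m − ρ_c) = 3.72 km × 2.817 / 0.533 = 19.66 km.
Total thickness = T + h + r = 30.9 km + 3.72 km + 19.66 km = 54.3 km.

54.3 km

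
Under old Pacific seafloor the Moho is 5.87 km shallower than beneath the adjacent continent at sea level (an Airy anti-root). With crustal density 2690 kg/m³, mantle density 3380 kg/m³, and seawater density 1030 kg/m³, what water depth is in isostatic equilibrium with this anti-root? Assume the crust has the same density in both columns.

2.44 km

Replacing a thickness d of crust by seawater at the top must be balanced by replacing crust with mantle at the base: d (ρ_c − ρ_w) = a (ρ_m − ρ_c).
d = a (ρ_m − ρ_c)/(ρ_c − ρ_w) = 5.87 km × 690/1660 = 2.44 km.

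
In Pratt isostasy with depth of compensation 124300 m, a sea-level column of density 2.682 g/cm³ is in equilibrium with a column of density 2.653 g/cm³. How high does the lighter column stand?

1360 m

ρ_ref D = ρ (D + h) → h = D (ρ_ref − ρ)/ρ.
h = 124300 m × (2.682 − 2.653)/2.653 = 1360 m.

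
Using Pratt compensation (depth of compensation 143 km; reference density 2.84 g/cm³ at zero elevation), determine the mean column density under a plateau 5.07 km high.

Pratt balance: ρ_ref D = ρ (D + h).
ρ = ρ_ref D/(D + h) = 2.84 × 143 km/(143 km + 5.07 km) = 2.74 g/cm³.

2.74 g/cm³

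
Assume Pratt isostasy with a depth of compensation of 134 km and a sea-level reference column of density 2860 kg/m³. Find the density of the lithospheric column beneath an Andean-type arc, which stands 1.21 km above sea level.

2830 kg/m³

Pratt balance: ρ_ref D = ρ (D + h).
ρ = ρ_ref D/(D + h) = 2860 × 134 km/(134 km + 1.21 km) = 2830 kg/m³.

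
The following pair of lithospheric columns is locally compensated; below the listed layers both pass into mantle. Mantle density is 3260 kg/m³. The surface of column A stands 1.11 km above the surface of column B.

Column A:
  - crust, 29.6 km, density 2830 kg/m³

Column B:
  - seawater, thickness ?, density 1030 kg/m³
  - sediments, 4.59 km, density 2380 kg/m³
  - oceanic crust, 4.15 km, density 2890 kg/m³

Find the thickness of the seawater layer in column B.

Take the compensation level at the base of the deeper column (depth z_c below the surface of column A) and equate Σ ρ_i t_i down to z_c; mantle fills any gap and the z_c terms cancel.
Column A: 29.6×2830 + (z_c − 29.6)×3260
Column B: 1.11×0 + x×1030 + 4.59×2380 + 4.15×2890 + (z_c − 1.11 − 8.74 − x)×3260
The z_c×3260 term appears on both sides and cancels. Collect the known terms of each column as K = Σ(ρt)_known − 3260 × (depth of known layers): K_A = 83768 − 3260×29.6 = −12728; K_B = 22917.7 − 3260×(1.11 + 8.74) = −9193.3.
Balance: K_A = K_B − x×(3260 − 1030), so x = (K_B − K_A)/(3260 − 1030) = 3534.7/2230 = 1.59 km.

1.59 km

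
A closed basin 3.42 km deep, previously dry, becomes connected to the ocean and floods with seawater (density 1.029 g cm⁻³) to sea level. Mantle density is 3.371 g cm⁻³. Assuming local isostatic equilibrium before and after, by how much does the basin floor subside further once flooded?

1.5 km

After flooding the water column is d + s deep. Its weight must equal the weight of mantle displaced by the extra subsidence s: (d + s) ρ_w = s ρ_m.
s = d ρ_w / (ρ_m − ρ_w) = 3.42 km × 1.029/(3.371 − 1.029) = 1.5 km.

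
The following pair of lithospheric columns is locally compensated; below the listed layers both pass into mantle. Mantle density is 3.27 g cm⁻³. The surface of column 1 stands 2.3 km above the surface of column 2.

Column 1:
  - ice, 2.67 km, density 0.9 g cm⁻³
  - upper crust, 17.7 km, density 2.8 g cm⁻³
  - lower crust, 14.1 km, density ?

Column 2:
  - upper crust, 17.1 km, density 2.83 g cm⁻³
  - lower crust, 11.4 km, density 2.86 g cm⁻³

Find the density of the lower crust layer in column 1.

2.91 g cm⁻³

Take the compensation level at the base of the deeper column (depth z_c below the surface of column 1) and equate Σ ρ_i t_i down to z_c; mantle fills any gap and the z_c terms cancel.
Column 1: 2.67×0.9 + 17.7×2.8 + 14.1×ρ + (z_c − 34.47)×3.27
Column 2: 2.3×0 + 17.1×2.83 + 11.4×2.86 + (z_c − 2.3 − 28.5)×3.27
The z_c×3.27 term appears on both sides and cancels. Collect the known terms of each column as K = Σ(ρt)_known − 3.27 × (depth of known layers): K_1 = 51.963 − 3.27×34.47 = −60.7539; K_2 = 80.997 − 3.27×(2.3 + 28.5) = −19.719.
Balance: K_1 + 14.1×ρ = K_2, so ρ = (K_2 − K_1)/14.1 = 41.0349/14.1 = 2.91 g cm⁻³.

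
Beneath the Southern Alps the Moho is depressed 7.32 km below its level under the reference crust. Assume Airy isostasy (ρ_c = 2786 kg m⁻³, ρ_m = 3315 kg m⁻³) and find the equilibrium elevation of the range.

Balancing pressure at the compensation depth: ρ_c h = (ρ_m − ρ_c) r.
h = r (ρ_m − ρ_c) / ρ_c = 7.32 km × (3315 − 2786) / 2786 = 1.39 km.

1.39 km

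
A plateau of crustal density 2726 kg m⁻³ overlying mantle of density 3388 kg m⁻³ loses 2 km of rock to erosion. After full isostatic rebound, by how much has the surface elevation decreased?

0.391 km

Rebound u = e ρ_c/ρ_m = 2 km × 2726/3388 = 1.609 km.
Net surface drop = e − u = 2 km − 1.609 km = e (ρ_m − ρ_c)/ρ_m = 0.391 km.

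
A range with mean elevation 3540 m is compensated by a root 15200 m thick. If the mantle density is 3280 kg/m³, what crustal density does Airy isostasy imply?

2660 kg/m³

ρ_c h = (ρ_m − ρ_c) r → ρ_c (h + r) = ρ_m r → ρ_c = ρ_m r / (h + r).
ρ_c = 3280 × 15200 m / (3540 m + 15200 m) = 2660 kg/m³.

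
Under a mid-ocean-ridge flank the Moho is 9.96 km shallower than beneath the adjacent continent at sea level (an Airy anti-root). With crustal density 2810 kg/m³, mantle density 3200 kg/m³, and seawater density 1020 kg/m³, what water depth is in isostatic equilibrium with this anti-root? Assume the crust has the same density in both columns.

Replacing a thickness d of crust by seawater at the top must be balanced by replacing crust with mantle at the base: d (ρ_c − ρ_w) = a (ρ_m − ρ_c).
d = a (ρ_m − ρ_c)/(ρ_c − ρ_w) = 9.96 km × 390/1790 = 2.17 km.

2.17 km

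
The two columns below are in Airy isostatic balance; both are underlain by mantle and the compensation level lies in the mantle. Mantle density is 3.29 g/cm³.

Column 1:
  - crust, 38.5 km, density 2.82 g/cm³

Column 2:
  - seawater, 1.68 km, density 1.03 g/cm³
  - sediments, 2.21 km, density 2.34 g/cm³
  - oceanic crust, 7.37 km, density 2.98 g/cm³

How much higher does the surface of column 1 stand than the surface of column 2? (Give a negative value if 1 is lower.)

3.01 km

For any compensation level in the mantle, the mantle terms cancel and isostasy reduces to e = (Σt_1 − Σt_2) − (Σ(ρt)_1 − Σ(ρt)_2) / ρ_m.
Σt_1 = 38.5 km; Σt_2 = 11.26 km; Σ(ρt)_1 = 108.57; Σ(ρt)_2 = 28.8644 (in km·g/cm³).
e = (38.5 − 11.26) − (108.57 − 28.8644) / 3.29 = 3.01 km.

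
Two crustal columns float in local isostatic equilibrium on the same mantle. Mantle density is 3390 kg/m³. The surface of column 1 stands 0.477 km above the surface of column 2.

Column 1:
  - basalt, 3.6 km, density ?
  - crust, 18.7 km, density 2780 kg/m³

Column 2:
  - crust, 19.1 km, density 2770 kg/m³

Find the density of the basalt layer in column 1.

Take the compensation level at the base of the deeper column (depth z_c below the surface of column 1) and equate Σ ρ_i t_i down to z_c; mantle fills any gap and the z_c terms cancel.
Column 1: 3.6×ρ + 18.7×2780 + (z_c − 22.3)×3390
Column 2: 0.477×0 + 19.1×2770 + (z_c − 0.477 − 19.1)×3390
The z_c×3390 term appears on both sides and cancels. Collect the known terms of each column as K = Σ(ρt)_known − 3390 × (depth of known layers): K_1 = 51986 − 3390×22.3 = −23611; K_2 = 52907 − 3390×(0.477 + 19.1) = −13459.03.
Balance: K_1 + 3.6×ρ = K_2, so ρ = (K_2 − K_1)/3.6 = 10152/3.6 = 2820 kg/m³.

2820 kg/m³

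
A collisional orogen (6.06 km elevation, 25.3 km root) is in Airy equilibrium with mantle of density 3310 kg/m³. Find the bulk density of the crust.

2670 kg/m³

ρ_c h = (ρ_m − ρ_c) r → ρ_c (h + r) = ρ_m r → ρ_c = ρ_m r / (h + r).
ρ_c = 3310 × 25.3 km / (6.06 km + 25.3 km) = 2670 kg/m³.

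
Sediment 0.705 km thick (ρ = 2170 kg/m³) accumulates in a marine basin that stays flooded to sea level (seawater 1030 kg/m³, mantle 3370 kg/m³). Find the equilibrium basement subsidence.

0.343 km

Submarine loading: the sediment displaces seawater, and the subsidence is in turn flooded, so s (ρ_m − ρ_w) = t (ρ_sed − ρ_w).
s = 0.705 km × (2170 − 1030) / (3370 − 1030) = 0.343 km.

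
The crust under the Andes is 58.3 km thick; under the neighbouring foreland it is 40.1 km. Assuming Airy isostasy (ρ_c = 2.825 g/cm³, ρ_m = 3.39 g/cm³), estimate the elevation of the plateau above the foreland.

Excess crust Δ = 58.3 km − 40.1 km = 18.2 km, split between elevation h and root r with h + r = Δ.
Airy balance ρ_c h = (ρ_m − ρ_c) r gives r = h ρ_c/(ρ_m − ρ_c), so h (1 + ρ_c/(ρ_m − ρ_c)) = Δ, i.e. h = Δ (ρ_m − ρ_c)/ρ_m.
h = 18.2 km × 0.565/3.39 = 3.03 km.

3.03 km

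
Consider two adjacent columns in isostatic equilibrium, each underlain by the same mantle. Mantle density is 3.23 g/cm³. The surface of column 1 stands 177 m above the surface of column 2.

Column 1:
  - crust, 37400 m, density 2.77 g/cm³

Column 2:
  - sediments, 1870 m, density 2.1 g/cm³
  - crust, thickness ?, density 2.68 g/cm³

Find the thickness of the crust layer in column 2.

Take the compensation level at the base of the deeper column (depth z_c below the surface of column 1) and equate Σ ρ_i t_i down to z_c; mantle fills any gap and the z_c terms cancel.
Column 1: 37400×2.77 + (z_c − 37400)×3.23
Column 2: 177×0 + 1870×2.1 + x×2.68 + (z_c − 177 − 1870 − x)×3.23
The z_c×3.23 term appears on both sides and cancels. Collect the known terms of each column as K = Σ(ρt)_known − 3.23 × (depth of known layers): K_1 = 103598 − 3.23×37400 = −17204; K_2 = 3927 − 3.23×(177 + 1870) = −2684.81.
Balance: K_1 = K_2 − x×(3.23 − 2.68), so x = (K_2 − K_1)/(3.23 − 2.68) = 14519.2/0.55 = 26400 m.

26400 m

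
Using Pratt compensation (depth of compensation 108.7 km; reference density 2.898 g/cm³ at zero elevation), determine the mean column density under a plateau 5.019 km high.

Pratt balance: ρ_ref D = ρ (D + h).
ρ = ρ_ref D/(D + h) = 2.898 × 108.7 km/(108.7 km + 5.019 km) = 2.77 g/cm³.

2.77 g/cm³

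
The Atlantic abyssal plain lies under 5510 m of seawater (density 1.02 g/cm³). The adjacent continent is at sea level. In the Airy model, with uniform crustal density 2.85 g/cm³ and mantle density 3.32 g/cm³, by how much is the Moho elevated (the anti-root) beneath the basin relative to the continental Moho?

21500 m

Balancing pressure at the compensation depth: replacing crust with seawater at the top is compensated by replacing crust with mantle at the base: d (ρ_c − ρ_w) = a (ρ_m − ρ_c).
a = d (ρ_c − ρ_w)/(ρ_m − ρ_c) = 5510 m × 1.83/0.47 = 21500 m.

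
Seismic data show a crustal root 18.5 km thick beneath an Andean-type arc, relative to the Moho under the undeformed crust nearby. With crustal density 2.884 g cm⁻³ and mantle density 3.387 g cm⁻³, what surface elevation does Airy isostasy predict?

3.23 km

Balancing pressure at the compensation depth: ρ_c h = (ρ_m − ρ_c) r.
h = r (ρ_m − ρ_c) / ρ_c = 18.5 km × (3.387 − 2.884) / 2.884 = 3.23 km.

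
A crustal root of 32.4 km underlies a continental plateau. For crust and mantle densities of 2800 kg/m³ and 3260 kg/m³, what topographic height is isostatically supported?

By Archimedes' principle applied to the lithosphere: ρ_c h = (ρ_m − ρ_c) r.
h = r (ρ_m − ρ_c) / ρ_c = 32.4 km × (3260 − 2800) / 2800 = 5.32 km.

5.32 km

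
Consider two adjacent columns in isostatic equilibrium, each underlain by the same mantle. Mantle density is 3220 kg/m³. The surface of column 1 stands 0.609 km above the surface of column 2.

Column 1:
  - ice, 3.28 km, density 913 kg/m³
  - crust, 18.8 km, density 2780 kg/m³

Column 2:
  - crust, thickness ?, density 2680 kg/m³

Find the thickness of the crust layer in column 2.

25.7 km

Take the compensation level at the base of the deeper column (depth z_c below the surface of column 1) and equate Σ ρ_i t_i down to z_c; mantle fills any gap and the z_c terms cancel.
Column 1: 3.28×913 + 18.8×2780 + (z_c − 22.08)×3220
Column 2: 0.609×0 + x×2680 + (z_c − 0.609 − 0 − x)×3220
The z_c×3220 term appears on both sides and cancels. Collect the known terms of each column as K = Σ(ρt)_known − 3220 × (depth of known layers): K_1 = 55258.64 − 3220×22.08 = −15838.96; K_2 = 0 − 3220×(0.609 + 0) = −1960.98.
Balance: K_1 = K_2 − x×(3220 − 2680), so x = (K_2 − K_1)/(3220 − 2680) = 13878/540 = 25.7 km.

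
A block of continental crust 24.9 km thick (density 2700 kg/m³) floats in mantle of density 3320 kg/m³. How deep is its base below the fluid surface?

20.2 km

Draft d = t ρ_obj/ρ_fluid = 24.9 km × 2700/3320 = 20.2 km.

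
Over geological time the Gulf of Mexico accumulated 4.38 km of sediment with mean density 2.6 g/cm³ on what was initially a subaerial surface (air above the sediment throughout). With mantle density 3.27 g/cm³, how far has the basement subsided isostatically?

Subaerial load: s = t ρ_sed / ρ_m = 4.38 km × 2.6/3.27 = 3.48 km.

3.48 km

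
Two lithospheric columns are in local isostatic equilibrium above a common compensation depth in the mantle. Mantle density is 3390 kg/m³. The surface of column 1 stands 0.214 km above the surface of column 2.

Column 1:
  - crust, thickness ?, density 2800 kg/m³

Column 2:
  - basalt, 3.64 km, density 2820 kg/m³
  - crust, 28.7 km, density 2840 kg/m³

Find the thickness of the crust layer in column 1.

Take the compensation level at the base of the deeper column (depth z_c below the surface of column 1) and equate Σ ρ_i t_i down to z_c; mantle fills any gap and the z_c terms cancel.
Column 1: x×2800 + (z_c − 0 − x)×3390
Column 2: 0.214×0 + 3.64×2820 + 28.7×2840 + (z_c − 0.214 − 32.34)×3390
The z_c×3390 term appears on both sides and cancels. Collect the known terms of each column as K = Σ(ρt)_known − 3390 × (depth of known layers): K_1 = 0 − 3390×0 = 0; K_2 = 91772.8 − 3390×(0.214 + 32.34) = −18585.26.
Balance: K_1 − x×(3390 − 2800) = K_2, so x = (K_1 − K_2)/(3390 − 2800) = 18585.3/590 = 31.5 km.

31.5 km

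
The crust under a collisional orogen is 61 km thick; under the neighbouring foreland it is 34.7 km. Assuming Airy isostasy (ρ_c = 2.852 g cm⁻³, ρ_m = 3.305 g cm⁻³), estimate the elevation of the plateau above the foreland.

3.6 km

Excess crust Δ = 61 km − 34.7 km = 26.3 km, split between elevation h and root r with h + r = Δ.
Airy balance ρ_c h = (ρ_m − ρ_c) r gives r = h ρ_c/(ρ_m − ρ_c), so h (1 + ρ_c/(ρ_m − ρ_c)) = Δ, i.e. h = Δ (ρ_m − ρ_c)/ρ_m.
h = 26.3 km × 0.453/3.305 = 3.6 km.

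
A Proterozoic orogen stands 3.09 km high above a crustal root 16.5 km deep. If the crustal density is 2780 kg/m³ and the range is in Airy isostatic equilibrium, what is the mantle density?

3300 kg/m³

Airy balance: ρ_c h = (ρ_m − ρ_c) r → ρ_m = ρ_c (1 + h/r).
ρ_m = 2780 × (1 + 3.09 km/16.5 km) = 3300 kg/m³.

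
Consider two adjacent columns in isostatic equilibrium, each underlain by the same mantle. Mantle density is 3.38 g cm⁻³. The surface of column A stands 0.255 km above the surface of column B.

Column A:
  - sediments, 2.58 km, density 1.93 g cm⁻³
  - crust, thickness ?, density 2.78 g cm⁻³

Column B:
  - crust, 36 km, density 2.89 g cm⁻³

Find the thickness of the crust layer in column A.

Take the compensation level at the base of the deeper column (depth z_c below the surface of column A) and equate Σ ρ_i t_i down to z_c; mantle fills any gap and the z_c terms cancel.
Column A: 2.58×1.93 + x×2.78 + (z_c − 2.58 − x)×3.38
Column B: 0.255×0 + 36×2.89 + (z_c − 0.255 − 36)×3.38
The z_c×3.38 term appears on both sides and cancels. Collect the known terms of each column as K = Σ(ρt)_known − 3.38 × (depth of known layers): K_A = 4.9794 − 3.38×2.58 = −3.741; K_B = 104.04 − 3.38×(0.255 + 36) = −18.5019.
Balance: K_A − x×(3.38 − 2.78) = K_B, so x = (K_A − K_B)/(3.38 − 2.78) = 14.7609/0.6 = 24.6 km.

24.6 km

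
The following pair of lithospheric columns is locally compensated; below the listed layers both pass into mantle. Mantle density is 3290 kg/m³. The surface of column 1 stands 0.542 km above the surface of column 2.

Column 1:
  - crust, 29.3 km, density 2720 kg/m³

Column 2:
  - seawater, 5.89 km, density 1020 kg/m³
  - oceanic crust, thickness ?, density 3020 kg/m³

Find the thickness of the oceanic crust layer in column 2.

5.73 km

Take the compensation level at the base of the deeper column (depth z_c below the surface of column 1) and equate Σ ρ_i t_i down to z_c; mantle fills any gap and the z_c terms cancel.
Column 1: 29.3×2720 + (z_c − 29.3)×3290
Column 2: 0.542×0 + 5.89×1020 + x×3020 + (z_c − 0.542 − 5.89 − x)×3290
The z_c×3290 term appears on both sides and cancels. Collect the known terms of each column as K = Σ(ρt)_known − 3290 × (depth of known layers): K_1 = 79696 − 3290×29.3 = −16701; K_2 = 6007.8 − 3290×(0.542 + 5.89) = −15153.48.
Balance: K_1 = K_2 − x×(3290 − 3020), so x = (K_2 − K_1)/(3290 − 3020) = 1547.52/270 = 5.73 km.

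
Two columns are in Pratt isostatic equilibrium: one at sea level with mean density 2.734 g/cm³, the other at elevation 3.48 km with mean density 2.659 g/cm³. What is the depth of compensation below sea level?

123 km

ρ_ref D = ρ (D + h) → D (ρ_ref − ρ) = ρ h.
D = ρ h/(ρ_ref − ρ) = 2.659 × 3.48 km/(2.734 − 2.659) = 123 km.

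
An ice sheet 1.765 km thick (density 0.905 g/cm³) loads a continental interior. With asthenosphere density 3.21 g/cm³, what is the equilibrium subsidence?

Isostatic balance requires: the ice load ρ_ice t is balanced by mantle displaced below, ρ_m s.
s = t ρ_ice / ρ_m = 1.765 km × 0.905/3.21 = 0.498 km.

0.498 km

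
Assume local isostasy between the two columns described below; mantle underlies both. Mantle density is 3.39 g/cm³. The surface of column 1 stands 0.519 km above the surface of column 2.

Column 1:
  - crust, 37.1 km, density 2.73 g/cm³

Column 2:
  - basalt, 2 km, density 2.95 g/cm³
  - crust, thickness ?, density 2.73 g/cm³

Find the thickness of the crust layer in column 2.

33.1 km

Take the compensation level at the base of the deeper column (depth z_c below the surface of column 1) and equate Σ ρ_i t_i down to z_c; mantle fills any gap and the z_c terms cancel.
Column 1: 37.1×2.73 + (z_c − 37.1)×3.39
Column 2: 0.519×0 + 2×2.95 + x×2.73 + (z_c − 0.519 − 2 − x)×3.39
The z_c×3.39 term appears on both sides and cancels. Collect the known terms of each column as K = Σ(ρt)_known − 3.39 × (depth of known layers): K_1 = 101.283 − 3.39×37.1 = −24.486; K_2 = 5.9 − 3.39×(0.519 + 2) = −2.63941.
Balance: K_1 = K_2 − x×(3.39 − 2.73), so x = (K_2 − K_1)/(3.39 − 2.73) = 21.8466/0.66 = 33.1 km.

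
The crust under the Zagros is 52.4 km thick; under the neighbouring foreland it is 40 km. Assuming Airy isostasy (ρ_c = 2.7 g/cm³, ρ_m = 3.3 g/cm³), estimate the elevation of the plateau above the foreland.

2.25 km

Excess crust Δ = 52.4 km − 40 km = 12.4 km, split between elevation h and root r with h + r = Δ.
Airy balance ρ_c h = (ρ_m − ρ_c) r gives r = h ρ_c/(ρ_m − ρ_c), so h (1 + ρ_c/(ρ_m − ρ_c)) = Δ, i.e. h = Δ (ρ_m − ρ_c)/ρ_m.
h = 12.4 km × 0.6/3.3 = 2.25 km.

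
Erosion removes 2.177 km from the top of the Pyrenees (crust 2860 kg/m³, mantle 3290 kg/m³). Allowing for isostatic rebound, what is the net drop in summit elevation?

0.285 km

Rebound u = e ρ_c/ρ_m = 2.177 km × 2860/3290 = 1.892 km.
Net surface drop = e − u = 2.177 km − 1.892 km = e (ρ_m − ρ_c)/ρ_m = 0.285 km.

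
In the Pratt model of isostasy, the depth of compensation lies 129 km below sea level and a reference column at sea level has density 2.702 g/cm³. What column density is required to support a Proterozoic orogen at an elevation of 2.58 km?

2.65 g/cm³

Pratt balance: ρ_ref D = ρ (D + h).
ρ = ρ_ref D/(D + h) = 2.702 × 129 km/(129 km + 2.58 km) = 2.65 g/cm³.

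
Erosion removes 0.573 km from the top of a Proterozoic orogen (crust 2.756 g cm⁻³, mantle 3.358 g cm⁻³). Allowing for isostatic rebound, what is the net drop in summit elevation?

0.103 km

Rebound u = e ρ_c/ρ_m = 0.573 km × 2.756/3.358 = 0.4703 km.
Net surface drop = e − u = 0.573 km − 0.4703 km = e (ρ_m − ρ_c)/ρ_m = 0.103 km.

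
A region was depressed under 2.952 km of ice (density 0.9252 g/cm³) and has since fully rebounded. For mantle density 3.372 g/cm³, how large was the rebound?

0.81 km

Removing the load lets mantle flow back in; uplift u satisfies ρ_ice t = ρ_m u.
u = t ρ_ice/ρ_m = 2.952 km × 0.9252/3.372 = 0.81 km.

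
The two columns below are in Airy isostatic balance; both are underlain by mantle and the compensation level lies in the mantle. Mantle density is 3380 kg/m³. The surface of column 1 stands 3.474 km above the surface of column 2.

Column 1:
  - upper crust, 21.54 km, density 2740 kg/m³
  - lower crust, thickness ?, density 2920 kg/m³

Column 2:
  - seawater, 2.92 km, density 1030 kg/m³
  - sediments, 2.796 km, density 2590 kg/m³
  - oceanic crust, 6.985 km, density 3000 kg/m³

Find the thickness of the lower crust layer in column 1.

Take the compensation level at the base of the deeper column (depth z_c below the surface of column 1) and equate Σ ρ_i t_i down to z_c; mantle fills any gap and the z_c terms cancel.
Column 1: 21.54×2740 + x×2920 + (z_c − 21.54 − x)×3380
Column 2: 3.474×0 + 2.92×1030 + 2.796×2590 + 6.985×3000 + (z_c − 3.474 − 12.701)×3380
The z_c×3380 term appears on both sides and cancels. Collect the known terms of each column as K = Σ(ρt)_known − 3380 × (depth of known layers): K_1 = 59019.6 − 3380×21.54 = −13785.6; K_2 = 31204.24 − 3380×(3.474 + 12.701) = −23467.26.
Balance: K_1 − x×(3380 − 2920) = K_2, so x = (K_1 − K_2)/(3380 − 2920) = 9681.66/460 = 21 km.

21 km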